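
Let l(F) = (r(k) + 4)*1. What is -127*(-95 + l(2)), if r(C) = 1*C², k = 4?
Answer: 9525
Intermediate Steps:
r(C) = C²
l(F) = 20 (l(F) = (4² + 4)*1 = (16 + 4)*1 = 20*1 = 20)
-127*(-95 + l(2)) = -127*(-95 + 20) = -127*(-75) = 9525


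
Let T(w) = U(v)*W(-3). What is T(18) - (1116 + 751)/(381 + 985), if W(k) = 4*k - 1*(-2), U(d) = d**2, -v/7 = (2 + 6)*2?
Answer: -171352907/1366 ≈ -1.2544e+5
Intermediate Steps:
v = -112 (v = -7*(2 + 6)*2 = -56*2 = -7*16 = -112)
W(k) = 2 + 4*k (W(k) = 4*k + 2 = 2 + 4*k)
T(w) = -125440 (T(w) = (-112)**2*(2 + 4*(-3)) = 12544*(2 - 12) = 12544*(-10) = -125440)
T(18) - (1116 + 751)/(381 + 985) = -125440 - (1116 + 751)/(381 + 985) = -125440 - 1867/1366 = -171352907/1366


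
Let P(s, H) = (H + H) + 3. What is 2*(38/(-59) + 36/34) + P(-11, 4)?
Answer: 11865/1003 ≈ 11.830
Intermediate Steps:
P(s, H) = 3 + 2*H (P(s, H) = 2*H + 3 = 3 + 2*H)
2*(38/(-59) + 36/34) + P(-11, 4) = 2*(38/(-59) + 36/34) + (3 + 2*4) = 2*(38*(-1/59) + 36*(1/34)) + (3 + 8) = 2*(-38/59 + 18/17) + 11 = 2*(416/1003) + 11 = 832/1003 + 11 = 11865/1003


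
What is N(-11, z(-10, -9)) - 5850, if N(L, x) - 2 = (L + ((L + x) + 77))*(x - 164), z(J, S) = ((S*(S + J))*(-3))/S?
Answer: -17832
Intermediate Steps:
z(J, S) = -3*J - 3*S (z(J, S) = ((S*(J + S))*(-3))/S = (-3*S*(J + S))/S = -3*J - 3*S)
N(L, x) = 2 + (-164 + x)*(77 + x + 2*L) (N(L, x) = 2 + (L + ((L + x) + 77))*(x - 164) = 2 + (L + (77 + L + x))*(-164 + x) = 2 + (77 + x + 2*L)*(-164 + x) = 2 + (-164 + x)*(77 + x + 2*L))
N(-11, z(-10, -9)) - 5850 = (-12626 + (-3*(-10) - 3*(-9))² - 328*(-11) - 87*(-3*(-10) - 3*(-9)) + 2*(-11)*(-3*(-10) - 3*(-9))) - 5850 = (-12626 + (30 + 27)² + 3608 - 87*(30 + 27) + 2*(-11)*(30 + 27)) - 5850 = (-12626 + 57² + 3608 - 87*57 + 2*(-11)*57) - 5850 = (-12626 + 3249 + 3608 - 4959 - 1254) - 5850 = -11982 - 5850 = -17832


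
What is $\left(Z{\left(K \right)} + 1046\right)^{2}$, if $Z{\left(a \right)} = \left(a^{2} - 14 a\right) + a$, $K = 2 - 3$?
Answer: $1123600$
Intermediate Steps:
$K = -1$
$Z{\left(a \right)} = a^{2} - 13 a$
$\left(Z{\left(K \right)} + 1046\right)^{2} = \left(- (-13 - 1) + 1046\right)^{2} = \left(\left(-1\right) \left(-14\right) + 1046\right)^{2} = \left(14 + 1046\right)^{2} = 1060^{2} = 1123600$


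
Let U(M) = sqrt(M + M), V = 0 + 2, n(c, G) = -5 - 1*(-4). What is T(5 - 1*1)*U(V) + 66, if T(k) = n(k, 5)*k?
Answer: 58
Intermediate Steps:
n(c, G) = -1 (n(c, G) = -5 + 4 = -1)
V = 2
T(k) = -k
U(M) = sqrt(2)*sqrt(M) (U(M) = sqrt(2*M) = sqrt(2)*sqrt(M))
T(5 - 1*1)*U(V) + 66 = (-(5 - 1*1))*(sqrt(2)*sqrt(2)) + 66 = -(5 - 1)*2 + 66 = -1*4*2 + 66 = -4*2 + 66 = -8 + 66 = 58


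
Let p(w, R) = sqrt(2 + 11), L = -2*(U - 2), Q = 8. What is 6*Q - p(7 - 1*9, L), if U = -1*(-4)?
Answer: 48 - sqrt(13) ≈ 44.394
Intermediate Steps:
U = 4
L = -4 (L = -2*(4 - 2) = -2*2 = -4)
p(w, R) = sqrt(13)
6*Q - p(7 - 1*9, L) = 6*8 - sqrt(13) = 48 - sqrt(13)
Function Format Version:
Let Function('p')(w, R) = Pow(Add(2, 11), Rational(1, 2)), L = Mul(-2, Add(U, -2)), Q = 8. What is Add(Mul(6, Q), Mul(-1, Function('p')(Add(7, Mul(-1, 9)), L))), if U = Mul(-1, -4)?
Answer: Add(48, Mul(-1, Pow(13, Rational(1, 2)))) ≈ 44.394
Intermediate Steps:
U = 4
L = -4 (L = Mul(-2, Add(4, -2)) = Mul(-2, 2) = -4)
Function('p')(w, R) = Pow(13, Rational(1, 2))
Add(Mul(6, Q), Mul(-1, Function('p')(Add(7, Mul(-1, 9)), L))) = Add(Mul(6, 8), Mul(-1, Pow(13, Rational(1, 2)))) = Add(48, Mul(-1, Pow(13, Rational(1, 2))))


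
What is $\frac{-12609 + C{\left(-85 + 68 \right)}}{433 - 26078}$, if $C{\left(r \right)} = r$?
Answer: $\frac{12626}{25645} \approx 0.49234$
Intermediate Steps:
$\frac{-12609 + C{\left(-85 + 68 \right)}}{433 - 26078} = \frac{-12609 + \left(-85 + 68\right)}{433 - 26078} = \frac{-12609 - 17}{-25645} = \left(-12626\right) \left(- \frac{1}{25645}\right) = \frac{12626}{25645}$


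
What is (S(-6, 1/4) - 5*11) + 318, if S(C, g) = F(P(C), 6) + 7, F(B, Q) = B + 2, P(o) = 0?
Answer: 272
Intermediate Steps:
F(B, Q) = 2 + B
S(C, g) = 9 (S(C, g) = (2 + 0) + 7 = 2 + 7 = 9)
(S(-6, 1/4) - 5*11) + 318 = (9 - 5*11) + 318 = (9 - 55) + 318 = -46 + 318 = 272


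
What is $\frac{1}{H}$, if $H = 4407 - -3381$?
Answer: $\frac{1}{7788} \approx 0.0001284$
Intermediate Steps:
$H = 7788$ ($H = 4407 + 3381 = 7788$)
$\frac{1}{H} = \frac{1}{7788}$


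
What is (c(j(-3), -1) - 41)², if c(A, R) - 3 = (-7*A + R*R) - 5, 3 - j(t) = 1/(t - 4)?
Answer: 4096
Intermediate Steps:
j(t) = 3 - 1/(-4 + t) (j(t) = 3 - 1/(t - 4) = 3 - 1/(-4 + t))
c(A, R) = -2 + R² - 7*A (c(A, R) = 3 + ((-7*A + R*R) - 5) = 3 + ((-7*A + R²) - 5) = 3 + ((R² - 7*A) - 5) = 3 + (-5 + R² - 7*A) = -2 + R² - 7*A)
(c(j(-3), -1) - 41)² = ((-2 + (-1)² - 7*(-13 + 3*(-3))/(-4 - 3)) - 41)² = ((-2 + 1 - 7*(-13 - 9)/(-7)) - 41)² = ((-2 + 1 - (-1)*(-22)) - 41)² = ((-2 + 1 - 7*22/7) - 41)² = ((-2 + 1 - 22) - 41)² = (-23 - 41)² = (-64)² = 4096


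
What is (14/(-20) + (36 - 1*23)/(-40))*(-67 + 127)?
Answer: -123/2 ≈ -61.500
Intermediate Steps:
(14/(-20) + (36 - 1*23)/(-40))*(-67 + 127) = (14*(-1/20) + (36 - 23)*(-1/40))*60 = (-7/10 + 13*(-1/40))*60 = (-7/10 - 13/40)*60 = -41/40*60 = -123/2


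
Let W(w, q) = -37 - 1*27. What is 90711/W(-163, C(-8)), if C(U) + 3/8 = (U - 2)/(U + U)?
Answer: -90711/64 ≈ -1417.4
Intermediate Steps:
C(U) = -3/8 + (-2 + U)/(2*U) (C(U) = -3/8 + (U - 2)/(U + U) = -3/8 + (-2 + U)/((2*U)) = -3/8 + (-2 + U)*(1/(2*U)) = -3/8 + (-2 + U)/(2*U))
W(w, q) = -64 (W(w, q) = -37 - 27 = -64)
90711/W(-163, C(-8)) = 90711/(-64) = 90711*(-1/64) = -90711/64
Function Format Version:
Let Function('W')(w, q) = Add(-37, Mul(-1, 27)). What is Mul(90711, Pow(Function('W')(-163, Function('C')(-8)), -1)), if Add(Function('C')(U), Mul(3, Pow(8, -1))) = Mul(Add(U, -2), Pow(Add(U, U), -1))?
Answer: Rational(-90711, 64) ≈ -1417.4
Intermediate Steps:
Function('C')(U) = Add(Rational(-3, 8), Mul(Rational(1, 2), Pow(U, -1), Add(-2, U))) (Function('C')(U) = Add(Rational(-3, 8), Mul(Add(U, -2), Pow(Add(U, U), -1))) = Add(Rational(-3, 8), Mul(Add(-2, U), Pow(Mul(2, U), -1))) = Add(Rational(-3, 8), Mul(Add(-2, U), Mul(Rational(1, 2), Pow(U, -1)))) = Add(Rational(-3, 8), Mul(Rational(1, 2), Pow(U, -1), Add(-2, U))))
Function('W')(w, q) = -64 (Function('W')(w, q) = Add(-37, -27) = -64)
Mul(90711, Pow(Function('W')(-163, Function('C')(-8)), -1)) = Mul(90711, Pow(-64, -1)) = Mul(90711, Rational(-1, 64)) = Rational(-90711, 64)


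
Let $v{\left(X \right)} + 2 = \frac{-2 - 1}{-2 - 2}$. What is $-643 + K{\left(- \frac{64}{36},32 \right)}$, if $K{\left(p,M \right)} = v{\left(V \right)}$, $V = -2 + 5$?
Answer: $- \frac{2577}{4} \approx -644.25$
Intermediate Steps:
$V = 3$
$v{\left(X \right)} = - \frac{5}{4}$ ($v{\left(X \right)} = -2 + \frac{-2 - 1}{-2 - 2} = -2 - \frac{3}{-4} = -2 - - \frac{3}{4} = -2 + \frac{3}{4} = - \frac{5}{4}$)
$K{\left(p,M \right)} = - \frac{5}{4}$
$-643 + K{\left(- \frac{64}{36},32 \right)} = -643 - \frac{5}{4} = - \frac{2577}{4}$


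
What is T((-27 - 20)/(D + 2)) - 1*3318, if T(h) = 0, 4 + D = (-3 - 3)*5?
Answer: -3318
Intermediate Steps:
D = -34 (D = -4 + (-3 - 3)*5 = -4 - 6*5 = -4 - 30 = -34)
T((-27 - 20)/(D + 2)) - 1*3318 = 0 - 1*3318 = 0 - 3318 = -3318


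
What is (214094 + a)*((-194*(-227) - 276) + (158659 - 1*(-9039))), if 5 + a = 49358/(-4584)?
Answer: 25939127290285/573 ≈ 4.5269e+10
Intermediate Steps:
a = -36139/2292 (a = -5 + 49358/(-4584) = -5 + 49358*(-1/4584) = -5 - 24679/2292 = -36139/2292 ≈ -15.767)
(214094 + a)*((-194*(-227) - 276) + (158659 - 1*(-9039))) = (214094 - 36139/2292)*((-194*(-227) - 276) + (158659 - 1*(-9039))) = 490667309*((44038 - 276) + (158659 + 9039))/2292 = 490667309*(43762 + 167698)/2292 = (490667309/2292)*211460 = 25939127290285/573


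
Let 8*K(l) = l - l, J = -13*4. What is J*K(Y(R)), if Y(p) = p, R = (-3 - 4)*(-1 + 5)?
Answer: 0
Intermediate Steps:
R = -28 (R = -7*4 = -28)
J = -52
K(l) = 0 (K(l) = (l - l)/8 = (⅛)*0 = 0)
J*K(Y(R)) = -52*0 = 0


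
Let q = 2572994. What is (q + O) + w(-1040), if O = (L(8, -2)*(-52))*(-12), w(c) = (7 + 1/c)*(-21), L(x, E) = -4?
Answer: 2673165061/1040 ≈ 2.5704e+6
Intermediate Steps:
w(c) = -147 - 21/c
O = -2496 (O = -4*(-52)*(-12) = 208*(-12) = -2496)
(q + O) + w(-1040) = (2572994 - 2496) + (-147 - 21/(-1040)) = 2570498 + (-147 - 21*(-1/1040)) = 2570498 + (-147 + 21/1040) = 2570498 - 152859/1040 = 2673165061/1040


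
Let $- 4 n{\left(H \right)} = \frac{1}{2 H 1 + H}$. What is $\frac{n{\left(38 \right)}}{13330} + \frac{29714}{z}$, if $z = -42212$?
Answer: $- \frac{45153999233}{64146199440} \approx -0.70392$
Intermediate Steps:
$n{\left(H \right)} = - \frac{1}{12 H}$ ($n{\left(H \right)} = - \frac{1}{4 \left(2 H 1 + H\right)} = - \frac{1}{4 \left(2 H + H\right)} = - \frac{1}{4 \cdot 3 H} = - \frac{\frac{1}{3} \frac{1}{H}}{4} = - \frac{1}{12 H}$)
$\frac{n{\left(38 \right)}}{13330} + \frac{29714}{z} = \frac{\left(- \frac{1}{12}\right) \frac{1}{38}}{13330} + \frac{29714}{-42212} = \left(- \frac{1}{12}\right) \frac{1}{38} \cdot \frac{1}{13330} + 29714 \left(- \frac{1}{42212}\right) = \left(- \frac{1}{456}\right) \frac{1}{13330} - \frac{14857}{21106} = - \frac{1}{6078480} - \frac{14857}{21106} = - \frac{45153999233}{64146199440}$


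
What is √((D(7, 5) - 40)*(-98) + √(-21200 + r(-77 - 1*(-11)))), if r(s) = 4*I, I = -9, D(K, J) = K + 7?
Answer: √(2548 + 2*I*√5309) ≈ 50.498 + 1.4429*I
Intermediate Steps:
D(K, J) = 7 + K
r(s) = -36 (r(s) = 4*(-9) = -36)
√((D(7, 5) - 40)*(-98) + √(-21200 + r(-77 - 1*(-11)))) = √(((7 + 7) - 40)*(-98) + √(-21200 - 36)) = √((14 - 40)*(-98) + √(-21236)) = √(-26*(-98) + 2*I*√5309) = √(2548 + 2*I*√5309)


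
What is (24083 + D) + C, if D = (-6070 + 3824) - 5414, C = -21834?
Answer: -5411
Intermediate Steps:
D = -7660 (D = -2246 - 5414 = -7660)
(24083 + D) + C = (24083 - 7660) - 21834 = 16423 - 21834 = -5411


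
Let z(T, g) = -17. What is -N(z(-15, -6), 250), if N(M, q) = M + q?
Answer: -233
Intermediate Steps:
-N(z(-15, -6), 250) = -(-17 + 250) = -1*233 = -233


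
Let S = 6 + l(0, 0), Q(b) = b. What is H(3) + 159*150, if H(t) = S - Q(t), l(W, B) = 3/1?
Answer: 23856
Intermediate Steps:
l(W, B) = 3 (l(W, B) = 3*1 = 3)
S = 9 (S = 6 + 3 = 9)
H(t) = 9 - t
H(3) + 159*150 = (9 - 1*3) + 159*150 = (9 - 3) + 23850 = 6 + 23850 = 23856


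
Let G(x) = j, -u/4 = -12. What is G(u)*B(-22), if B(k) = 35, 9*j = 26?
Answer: 910/9 ≈ 101.11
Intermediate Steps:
j = 26/9 (j = (⅑)*26 = 26/9 ≈ 2.8889)
u = 48 (u = -4*(-12) = 48)
G(x) = 26/9
G(u)*B(-22) = (26/9)*35 = 910/9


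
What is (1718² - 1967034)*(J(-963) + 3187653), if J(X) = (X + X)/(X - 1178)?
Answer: 6718914862845510/2141 ≈ 3.1382e+12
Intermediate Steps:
J(X) = 2*X/(-1178 + X) (J(X) = (2*X)/(-1178 + X) = 2*X/(-1178 + X))
(1718² - 1967034)*(J(-963) + 3187653) = (1718² - 1967034)*(2*(-963)/(-1178 - 963) + 3187653) = (2951524 - 1967034)*(2*(-963)/(-2141) + 3187653) = 984490*(2*(-963)*(-1/2141) + 3187653) = 984490*(1926/2141 + 3187653) = 984490*(6824766999/2141) = 6718914862845510/2141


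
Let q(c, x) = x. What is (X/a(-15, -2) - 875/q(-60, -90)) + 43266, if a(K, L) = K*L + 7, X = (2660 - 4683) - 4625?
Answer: 28701967/666 ≈ 43096.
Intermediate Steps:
X = -6648 (X = -2023 - 4625 = -6648)
a(K, L) = 7 + K*L
(X/a(-15, -2) - 875/q(-60, -90)) + 43266 = (-6648/(7 - 15*(-2)) - 875/(-90)) + 43266 = (-6648/(7 + 30) - 875*(-1/90)) + 43266 = (-6648/37 + 175/18) + 43266 = -113189/666 + 43266 = 28701967/666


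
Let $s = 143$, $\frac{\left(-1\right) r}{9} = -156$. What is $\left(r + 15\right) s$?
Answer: $202917$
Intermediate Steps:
$r = 1404$ ($r = \left(-9\right) \left(-156\right) = 1404$)
$\left(r + 15\right) s = \left(1404 + 15\right) 143 = 1419 \cdot 143 = 202917$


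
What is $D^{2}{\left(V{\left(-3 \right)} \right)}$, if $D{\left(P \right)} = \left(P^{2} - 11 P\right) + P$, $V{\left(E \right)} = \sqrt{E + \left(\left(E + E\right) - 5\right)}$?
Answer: $-1204 + 280 i \sqrt{14} \approx -1204.0 + 1047.7 i$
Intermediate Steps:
$V{\left(E \right)} = \sqrt{-5 + 3 E}$ ($V{\left(E \right)} = \sqrt{E + \left(2 E - 5\right)} = \sqrt{E + \left(-5 + 2 E\right)} = \sqrt{-5 + 3 E}$)
$D{\left(P \right)} = P^{2} - 10 P$
$D^{2}{\left(V{\left(-3 \right)} \right)} = \left(\sqrt{-5 + 3 \left(-3\right)} \left(-10 + \sqrt{-5 + 3 \left(-3\right)}\right)\right)^{2} = \left(\sqrt{-5 - 9} \left(-10 + \sqrt{-5 - 9}\right)\right)^{2} = \left(\sqrt{-14} \left(-10 + \sqrt{-14}\right)\right)^{2} = \left(i \sqrt{14} \left(-10 + i \sqrt{14}\right)\right)^{2} = - 14 \left(-10 + i \sqrt{14}\right)^{2}$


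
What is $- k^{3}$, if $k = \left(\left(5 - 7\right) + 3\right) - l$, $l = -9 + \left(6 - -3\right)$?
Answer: $-1$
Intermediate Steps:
$l = 0$ ($l = -9 + \left(6 + 3\right) = -9 + 9 = 0$)
$k = 1$ ($k = \left(\left(5 - 7\right) + 3\right) - 0 = \left(-2 + 3\right) + 0 = 1 + 0 = 1$)
$- k^{3} = - 1^{3} = \left(-1\right) 1 = -1$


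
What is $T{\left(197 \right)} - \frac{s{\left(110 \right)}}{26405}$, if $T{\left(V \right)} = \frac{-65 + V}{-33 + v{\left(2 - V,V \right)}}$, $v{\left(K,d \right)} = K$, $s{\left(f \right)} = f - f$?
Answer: $- \frac{11}{19} \approx -0.57895$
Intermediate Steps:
$s{\left(f \right)} = 0$
$T{\left(V \right)} = \frac{-65 + V}{-31 - V}$ ($T{\left(V \right)} = \frac{-65 + V}{-33 - \left(-2 + V\right)} = \frac{-65 + V}{-31 - V}$)
$T{\left(197 \right)} - \frac{s{\left(110 \right)}}{26405} = \frac{65 - 197}{31 + 197} - \frac{0}{26405} = \frac{65 - 197}{228} - 0 \cdot \frac{1}{26405} = \frac{1}{228} \left(-132\right) - 0 = - \frac{11}{19} + 0 = - \frac{11}{19}$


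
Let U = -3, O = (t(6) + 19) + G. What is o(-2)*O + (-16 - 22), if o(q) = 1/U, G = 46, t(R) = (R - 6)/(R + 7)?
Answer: -179/3 ≈ -59.667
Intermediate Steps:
t(R) = (-6 + R)/(7 + R)
O = 65 (O = ((-6 + 6)/(7 + 6) + 19) + 46 = (0/13 + 19) + 46 = ((1/13)*0 + 19) + 46 = (0 + 19) + 46 = 19 + 46 = 65)
o(q) = -1/3 (o(q) = 1/(-3) = -1/3)
o(-2)*O + (-16 - 22) = -1/3*65 + (-16 - 22) = -65/3 - 38 = -179/3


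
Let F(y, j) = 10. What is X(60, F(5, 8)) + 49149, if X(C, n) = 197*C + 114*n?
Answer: 62109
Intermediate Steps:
X(C, n) = 114*n + 197*C
X(60, F(5, 8)) + 49149 = (114*10 + 197*60) + 49149 = (1140 + 11820) + 49149 = 12960 + 49149 = 62109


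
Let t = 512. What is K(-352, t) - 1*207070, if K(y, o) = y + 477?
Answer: -206945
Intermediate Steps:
K(y, o) = 477 + y
K(-352, t) - 1*207070 = (477 - 352) - 1*207070 = 125 - 207070 = -206945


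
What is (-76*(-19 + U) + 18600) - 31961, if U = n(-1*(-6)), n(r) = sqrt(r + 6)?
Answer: -11917 - 152*sqrt(3) ≈ -12180.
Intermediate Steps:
n(r) = sqrt(6 + r)
U = 2*sqrt(3) (U = sqrt(6 - 1*(-6)) = sqrt(6 + 6) = sqrt(12) = 2*sqrt(3) ≈ 3.4641)
(-76*(-19 + U) + 18600) - 31961 = (-76*(-19 + 2*sqrt(3)) + 18600) - 31961 = ((1444 - 152*sqrt(3)) + 18600) - 31961 = (20044 - 152*sqrt(3)) - 31961 = -11917 - 152*sqrt(3)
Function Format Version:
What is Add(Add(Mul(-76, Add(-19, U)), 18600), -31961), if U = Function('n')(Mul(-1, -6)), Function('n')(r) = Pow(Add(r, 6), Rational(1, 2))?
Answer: Add(-11917, Mul(-152, Pow(3, Rational(1, 2)))) ≈ -12180.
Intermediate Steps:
Function('n')(r) = Pow(Add(6, r), Rational(1, 2))
U = Mul(2, Pow(3, Rational(1, 2))) (U = Pow(Add(6, Mul(-1, -6)), Rational(1, 2)) = Pow(Add(6, 6), Rational(1, 2)) = Pow(12, Rational(1, 2)) = Mul(2, Pow(3, Rational(1, 2))) ≈ 3.4641)
Add(Add(Mul(-76, Add(-19, U)), 18600), -31961) = Add(Add(Mul(-76, Add(-19, Mul(2, Pow(3, Rational(1, 2))))), 18600), -31961) = Add(Add(Add(1444, Mul(-152, Pow(3, Rational(1, 2)))), 18600), -31961) = Add(Add(20044, Mul(-152, Pow(3, Rational(1, 2)))), -31961) = Add(-11917, Mul(-152, Pow(3, Rational(1, 2))))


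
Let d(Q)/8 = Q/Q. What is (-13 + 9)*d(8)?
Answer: -32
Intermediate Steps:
d(Q) = 8 (d(Q) = 8*(Q/Q) = 8*1 = 8)
(-13 + 9)*d(8) = (-13 + 9)*8 = -4*8 = -32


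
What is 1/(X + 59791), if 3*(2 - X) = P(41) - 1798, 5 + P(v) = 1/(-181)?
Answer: 543/32793943 ≈ 1.6558e-5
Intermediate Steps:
P(v) = -906/181 (P(v) = -5 + 1/(-181) = -5 - 1/181 = -906/181)
X = 327430/543 (X = 2 - (-906/181 - 1798)/3 = 2 - ⅓*(-326344/181) = 2 + 326344/543 = 327430/543 ≈ 603.00)
1/(X + 59791) = 1/(327430/543 + 59791) = 1/(32793943/543) = 543/32793943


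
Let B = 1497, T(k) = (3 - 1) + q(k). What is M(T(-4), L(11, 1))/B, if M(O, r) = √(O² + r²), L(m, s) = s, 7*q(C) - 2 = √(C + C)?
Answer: √(297 + 64*I*√2)/10479 ≈ 0.0016632 + 0.00024779*I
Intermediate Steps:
q(C) = 2/7 + √2*√C/7 (q(C) = 2/7 + √(C + C)/7 = 2/7 + √(2*C)/7 = 2/7 + (√2*√C)/7 = 2/7 + √2*√C/7)
T(k) = 16/7 + √2*√k/7 (T(k) = (3 - 1) + (2/7 + √2*√k/7) = 2 + (2/7 + √2*√k/7) = 16/7 + √2*√k/7)
M(T(-4), L(11, 1))/B = √((16/7 + √2*√(-4)/7)² + 1²)/1497 = √((16/7 + √2*(2*I)/7)² + 1)*(1/1497) = √((16/7 + 2*I*√2/7)² + 1)*(1/1497) = √(1 + (16/7 + 2*I*√2/7)²)*(1/1497) = √(1 + (16/7 + 2*I*√2/7)²)/1497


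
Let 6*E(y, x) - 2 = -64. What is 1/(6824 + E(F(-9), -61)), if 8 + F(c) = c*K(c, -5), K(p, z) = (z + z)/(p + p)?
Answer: 3/20441 ≈ 0.00014676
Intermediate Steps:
K(p, z) = z/p (K(p, z) = (2*z)/((2*p)) = (2*z)*(1/(2*p)) = z/p)
F(c) = -13 (F(c) = -8 + c*(-5/c) = -8 - 5 = -13)
E(y, x) = -31/3 (E(y, x) = 1/3 + (1/6)*(-64) = 1/3 - 32/3 = -31/3)
1/(6824 + E(F(-9), -61)) = 1/(6824 - 31/3) = 1/(20441/3) = 3/20441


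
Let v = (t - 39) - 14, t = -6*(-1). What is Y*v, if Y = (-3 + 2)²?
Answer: -47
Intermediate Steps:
t = 6
Y = 1 (Y = (-1)² = 1)
v = -47 (v = (6 - 39) - 14 = -33 - 14 = -47)
Y*v = 1*(-47) = -47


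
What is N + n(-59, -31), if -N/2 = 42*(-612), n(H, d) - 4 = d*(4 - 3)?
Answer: 51381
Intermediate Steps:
n(H, d) = 4 + d (n(H, d) = 4 + d*(4 - 3) = 4 + d*1 = 4 + d)
N = 51408 (N = -84*(-612) = -2*(-25704) = 51408)
N + n(-59, -31) = 51408 + (4 - 31) = 51408 - 27 = 51381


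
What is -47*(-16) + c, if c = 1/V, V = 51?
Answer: 38353/51 ≈ 752.02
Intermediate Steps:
c = 1/51 ≈ 0.019608
-47*(-16) + c = -47*(-16) + 1/51 = 752 + 1/51 = 38353/51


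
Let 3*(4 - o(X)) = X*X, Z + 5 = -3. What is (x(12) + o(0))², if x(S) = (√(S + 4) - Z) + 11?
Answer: 729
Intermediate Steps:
Z = -8 (Z = -5 - 3 = -8)
o(X) = 4 - X²/3 (o(X) = 4 - X*X/3 = 4 - X²/3)
x(S) = 19 + √(4 + S) (x(S) = (√(S + 4) - 1*(-8)) + 11 = (√(4 + S) + 8) + 11 = (8 + √(4 + S)) + 11 = 19 + √(4 + S))
(x(12) + o(0))² = ((19 + √(4 + 12)) + (4 - ⅓*0²))² = ((19 + √16) + (4 - ⅓*0))² = ((19 + 4) + (4 + 0))² = (23 + 4)² = 27² = 729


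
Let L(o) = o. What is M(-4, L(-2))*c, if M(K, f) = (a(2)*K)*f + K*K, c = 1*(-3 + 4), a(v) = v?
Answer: 32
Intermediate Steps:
c = 1 (c = 1*1 = 1)
M(K, f) = K² + 2*K*f (M(K, f) = (2*K)*f + K*K = 2*K*f + K² = K² + 2*K*f)
M(-4, L(-2))*c = -4*(-4 + 2*(-2))*1 = -4*(-4 - 4)*1 = -4*(-8)*1 = 32*1 = 32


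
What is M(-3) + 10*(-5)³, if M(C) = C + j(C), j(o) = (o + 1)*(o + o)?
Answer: -1241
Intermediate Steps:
j(o) = 2*o*(1 + o) (j(o) = (1 + o)*(2*o) = 2*o*(1 + o))
M(C) = C + 2*C*(1 + C)
M(-3) + 10*(-5)³ = -3*(3 + 2*(-3)) + 10*(-5)³ = -3*(3 - 6) + 10*(-125) = -3*(-3) - 1250 = 9 - 1250 = -1241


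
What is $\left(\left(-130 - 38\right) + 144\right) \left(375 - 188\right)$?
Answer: $-4488$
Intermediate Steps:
$\left(\left(-130 - 38\right) + 144\right) \left(375 - 188\right) = \left(-168 + 144\right) 187 = \left(-24\right) 187 = -4488$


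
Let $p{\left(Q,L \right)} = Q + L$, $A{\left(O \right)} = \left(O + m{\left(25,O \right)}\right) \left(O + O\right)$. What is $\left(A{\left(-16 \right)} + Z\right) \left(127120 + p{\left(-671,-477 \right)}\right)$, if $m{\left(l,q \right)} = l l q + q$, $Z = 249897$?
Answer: $71920060212$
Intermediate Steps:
$m{\left(l,q \right)} = q + q l^{2}$ ($m{\left(l,q \right)} = l^{2} q + q = q l^{2} + q = q + q l^{2}$)
$A{\left(O \right)} = 1254 O^{2}$ ($A{\left(O \right)} = \left(O + O \left(1 + 25^{2}\right)\right) \left(O + O\right) = \left(O + O \left(1 + 625\right)\right) 2 O = \left(O + O 626\right) 2 O = \left(O + 626 O\right) 2 O = 627 O 2 O = 1254 O^{2}$)
$p{\left(Q,L \right)} = L + Q$
$\left(A{\left(-16 \right)} + Z\right) \left(127120 + p{\left(-671,-477 \right)}\right) = \left(1254 \left(-16\right)^{2} + 249897\right) \left(127120 - 1148\right) = \left(1254 \cdot 256 + 249897\right) \left(127120 - 1148\right) = \left(321024 + 249897\right) 125972 = 570921 \cdot 125972 = 71920060212$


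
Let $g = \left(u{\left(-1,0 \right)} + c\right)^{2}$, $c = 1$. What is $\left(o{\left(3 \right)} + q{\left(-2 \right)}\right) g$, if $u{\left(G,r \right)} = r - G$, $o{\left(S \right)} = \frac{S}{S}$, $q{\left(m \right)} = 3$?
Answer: $16$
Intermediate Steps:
$o{\left(S \right)} = 1$
$g = 4$ ($g = \left(\left(0 - -1\right) + 1\right)^{2} = \left(\left(0 + 1\right) + 1\right)^{2} = \left(1 + 1\right)^{2} = 2^{2} = 4$)
$\left(o{\left(3 \right)} + q{\left(-2 \right)}\right) g = \left(1 + 3\right) 4 = 4 \cdot 4 = 16$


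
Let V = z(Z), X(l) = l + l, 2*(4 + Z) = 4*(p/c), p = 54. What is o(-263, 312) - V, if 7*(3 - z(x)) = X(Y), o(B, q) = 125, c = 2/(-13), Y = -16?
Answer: 822/7 ≈ 117.43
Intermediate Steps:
c = -2/13 (c = 2*(-1/13) = -2/13 ≈ -0.15385)
Z = -706 (Z = -4 + (4*(54/(-2/13)))/2 = -4 + (4*(54*(-13/2)))/2 = -4 + (4*(-351))/2 = -4 + (½)*(-1404) = -4 - 702 = -706)
X(l) = 2*l
z(x) = 53/7 (z(x) = 3 - 2*(-16)/7 = 3 - ⅐*(-32) = 3 + 32/7 = 53/7)
V = 53/7 ≈ 7.5714
o(-263, 312) - V = 125 - 1*53/7 = 125 - 53/7 = 822/7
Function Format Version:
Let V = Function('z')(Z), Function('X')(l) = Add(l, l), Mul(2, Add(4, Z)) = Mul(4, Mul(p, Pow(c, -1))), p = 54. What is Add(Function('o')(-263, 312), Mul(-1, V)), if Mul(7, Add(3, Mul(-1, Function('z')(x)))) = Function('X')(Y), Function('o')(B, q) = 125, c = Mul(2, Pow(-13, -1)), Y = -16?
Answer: Rational(822, 7) ≈ 117.43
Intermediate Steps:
c = Rational(-2, 13) (c = Mul(2, Rational(-1, 13)) = Rational(-2, 13) ≈ -0.15385)
Z = -706 (Z = Add(-4, Mul(Rational(1, 2), Mul(4, Mul(54, Pow(Rational(-2, 13), -1))))) = Add(-4, Mul(Rational(1, 2), Mul(4, Mul(54, Rational(-13, 2))))) = Add(-4, Mul(Rational(1, 2), Mul(4, -351))) = Add(-4, Mul(Rational(1, 2), -1404)) = Add(-4, -702) = -706)
Function('X')(l) = Mul(2, l)
Function('z')(x) = Rational(53, 7) (Function('z')(x) = Add(3, Mul(Rational(-1, 7), Mul(2, -16))) = Add(3, Mul(Rational(-1, 7), -32)) = Add(3, Rational(32, 7)) = Rational(53, 7))
V = Rational(53, 7) ≈ 7.5714
Add(Function('o')(-263, 312), Mul(-1, V)) = Add(125, Mul(-1, Rational(53, 7))) = Add(125, Rational(-53, 7)) = Rational(822, 7)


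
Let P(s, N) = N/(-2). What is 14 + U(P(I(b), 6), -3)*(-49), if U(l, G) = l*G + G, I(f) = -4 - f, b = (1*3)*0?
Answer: -280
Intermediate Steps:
b = 0 (b = 3*0 = 0)
P(s, N) = -N/2 (P(s, N) = N*(-½) = -N/2)
U(l, G) = G + G*l (U(l, G) = G*l + G = G + G*l)
14 + U(P(I(b), 6), -3)*(-49) = 14 - 3*(1 - ½*6)*(-49) = 14 - 3*(1 - 3)*(-49) = 14 - 3*(-2)*(-49) = 14 + 6*(-49) = 14 - 294 = -280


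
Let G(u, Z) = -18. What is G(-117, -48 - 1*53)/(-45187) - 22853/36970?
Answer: -1031993051/1670563390 ≈ -0.61775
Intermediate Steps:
G(-117, -48 - 1*53)/(-45187) - 22853/36970 = -18/(-45187) - 22853/36970 = -18*(-1/45187) - 22853*1/36970 = 18/45187 - 22853/36970 = -1031993051/1670563390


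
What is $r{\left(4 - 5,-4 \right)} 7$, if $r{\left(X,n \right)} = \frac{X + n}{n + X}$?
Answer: $7$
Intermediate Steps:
$r{\left(X,n \right)} = 1$ ($r{\left(X,n \right)} = \frac{X + n}{X + n} = 1$)
$r{\left(4 - 5,-4 \right)} 7 = 1 \cdot 7 = 7$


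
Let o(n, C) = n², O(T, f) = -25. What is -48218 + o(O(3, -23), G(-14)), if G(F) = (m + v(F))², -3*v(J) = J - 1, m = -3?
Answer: -47593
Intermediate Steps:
v(J) = ⅓ - J/3 (v(J) = -(J - 1)/3 = -(-1 + J)/3 = ⅓ - J/3)
G(F) = (-8/3 - F/3)² (G(F) = (-3 + (⅓ - F/3))² = (-8/3 - F/3)²)
-48218 + o(O(3, -23), G(-14)) = -48218 + (-25)² = -48218 + 625 = -47593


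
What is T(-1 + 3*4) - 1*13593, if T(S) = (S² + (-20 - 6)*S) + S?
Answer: -13747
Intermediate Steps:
T(S) = S² - 25*S (T(S) = (S² - 26*S) + S = S² - 25*S)
T(-1 + 3*4) - 1*13593 = (-1 + 3*4)*(-25 + (-1 + 3*4)) - 1*13593 = (-1 + 12)*(-25 + (-1 + 12)) - 13593 = 11*(-25 + 11) - 13593 = 11*(-14) - 13593 = -154 - 13593 = -13747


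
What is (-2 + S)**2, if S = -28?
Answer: 900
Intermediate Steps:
(-2 + S)**2 = (-2 - 28)**2 = (-30)**2 = 900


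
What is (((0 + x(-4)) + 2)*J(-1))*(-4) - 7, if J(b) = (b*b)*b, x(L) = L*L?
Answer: 65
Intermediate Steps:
x(L) = L**2
J(b) = b**3 (J(b) = b**2*b = b**3)
(((0 + x(-4)) + 2)*J(-1))*(-4) - 7 = (((0 + (-4)**2) + 2)*(-1)**3)*(-4) - 7 = (((0 + 16) + 2)*(-1))*(-4) - 7 = ((16 + 2)*(-1))*(-4) - 7 = (18*(-1))*(-4) - 7 = -18*(-4) - 7 = 72 - 7 = 65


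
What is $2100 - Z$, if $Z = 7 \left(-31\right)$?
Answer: $2317$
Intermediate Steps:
$Z = -217$
$2100 - Z = 2100 - -217 = 2100 + 217 = 2317$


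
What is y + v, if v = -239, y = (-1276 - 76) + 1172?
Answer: -419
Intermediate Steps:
y = -180 (y = -1352 + 1172 = -180)
y + v = -180 - 239 = -419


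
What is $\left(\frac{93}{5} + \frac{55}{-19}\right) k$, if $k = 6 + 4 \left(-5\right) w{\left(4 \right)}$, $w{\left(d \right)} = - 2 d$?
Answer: $\frac{247672}{95} \approx 2607.1$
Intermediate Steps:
$k = 166$ ($k = 6 + 4 \left(-5\right) \left(\left(-2\right) 4\right) = 6 - -160 = 6 + 160 = 166$)
$\left(\frac{93}{5} + \frac{55}{-19}\right) k = \left(\frac{93}{5} + \frac{55}{-19}\right) 166 = \left(93 \cdot \frac{1}{5} + 55 \left(- \frac{1}{19}\right)\right) 166 = \left(\frac{93}{5} - \frac{55}{19}\right) 166 = \frac{1492}{95} \cdot 166 = \frac{247672}{95}$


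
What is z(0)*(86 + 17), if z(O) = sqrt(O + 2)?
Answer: 103*sqrt(2) ≈ 145.66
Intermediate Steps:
z(O) = sqrt(2 + O)
z(0)*(86 + 17) = sqrt(2 + 0)*(86 + 17) = sqrt(2)*103 = 103*sqrt(2)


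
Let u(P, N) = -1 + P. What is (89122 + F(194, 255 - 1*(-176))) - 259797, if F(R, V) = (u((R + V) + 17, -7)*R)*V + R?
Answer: 53426093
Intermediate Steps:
F(R, V) = R + R*V*(16 + R + V) (F(R, V) = ((-1 + ((R + V) + 17))*R)*V + R = ((-1 + (17 + R + V))*R)*V + R = ((16 + R + V)*R)*V + R = (R*(16 + R + V))*V + R = R*V*(16 + R + V) + R = R + R*V*(16 + R + V))
(89122 + F(194, 255 - 1*(-176))) - 259797 = (89122 + 194*(1 + (255 - 1*(-176))*(16 + 194 + (255 - 1*(-176))))) - 259797 = (89122 + 194*(1 + (255 + 176)*(16 + 194 + (255 + 176)))) - 259797 = (89122 + 194*(1 + 431*(16 + 194 + 431))) - 259797 = (89122 + 194*(1 + 431*641)) - 259797 = (89122 + 194*(1 + 276271)) - 259797 = (89122 + 194*276272) - 259797 = (89122 + 53596768) - 259797 = 53685890 - 259797 = 53426093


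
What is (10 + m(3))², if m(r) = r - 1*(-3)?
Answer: 256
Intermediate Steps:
m(r) = 3 + r (m(r) = r + 3 = 3 + r)
(10 + m(3))² = (10 + (3 + 3))² = (10 + 6)² = 16² = 256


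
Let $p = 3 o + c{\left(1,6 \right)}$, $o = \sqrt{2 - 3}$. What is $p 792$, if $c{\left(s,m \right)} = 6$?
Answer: $4752 + 2376 i \approx 4752.0 + 2376.0 i$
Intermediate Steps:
$o = i$ ($o = \sqrt{-1} = i \approx 1.0 i$)
$p = 6 + 3 i$ ($p = 3 i + 6 = 6 + 3 i \approx 6.0 + 3.0 i$)
$p 792 = \left(6 + 3 i\right) 792 = 4752 + 2376 i$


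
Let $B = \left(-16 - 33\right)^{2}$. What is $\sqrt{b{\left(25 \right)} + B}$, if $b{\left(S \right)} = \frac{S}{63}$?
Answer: $\frac{2 \sqrt{264754}}{21} \approx 49.004$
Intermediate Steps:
$b{\left(S \right)} = \frac{S}{63}$ ($b{\left(S \right)} = S \frac{1}{63} = \frac{S}{63}$)
$B = 2401$ ($B = \left(-49\right)^{2} = 2401$)
$\sqrt{b{\left(25 \right)} + B} = \sqrt{\frac{1}{63} \cdot 25 + 2401} = \sqrt{\frac{25}{63} + 2401} = \sqrt{\frac{151288}{63}} = \frac{2 \sqrt{264754}}{21}$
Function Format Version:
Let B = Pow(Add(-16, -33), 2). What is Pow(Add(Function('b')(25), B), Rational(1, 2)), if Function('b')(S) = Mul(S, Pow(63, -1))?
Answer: Mul(Rational(2, 21), Pow(264754, Rational(1, 2))) ≈ 49.004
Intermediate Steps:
Function('b')(S) = Mul(Rational(1, 63), S) (Function('b')(S) = Mul(S, Rational(1, 63)) = Mul(Rational(1, 63), S))
B = 2401 (B = Pow(-49, 2) = 2401)
Pow(Add(Function('b')(25), B), Rational(1, 2)) = Pow(Add(Mul(Rational(1, 63), 25), 2401), Rational(1, 2)) = Pow(Add(Rational(25, 63), 2401), Rational(1, 2)) = Pow(Rational(151288, 63), Rational(1, 2)) = Mul(Rational(2, 21), Pow(264754, Rational(1, 2)))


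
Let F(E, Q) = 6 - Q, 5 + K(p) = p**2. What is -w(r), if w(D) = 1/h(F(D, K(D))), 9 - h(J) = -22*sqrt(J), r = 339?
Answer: I/(-9*I + 22*sqrt(114910)) ≈ -1.6182e-7 + 0.00013409*I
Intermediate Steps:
K(p) = -5 + p**2
h(J) = 9 + 22*sqrt(J) (h(J) = 9 - (-22)*sqrt(J) = 9 + 22*sqrt(J))
w(D) = 1/(9 + 22*sqrt(11 - D**2)) (w(D) = 1/(9 + 22*sqrt(6 - (-5 + D**2))) = 1/(9 + 22*sqrt(6 + (5 - D**2))) = 1/(9 + 22*sqrt(11 - D**2)))
-w(r) = -1/(9 + 22*sqrt(11 - 1*339**2)) = -1/(9 + 22*sqrt(11 - 1*114921)) = -1/(9 + 22*sqrt(11 - 114921)) = -1/(9 + 22*sqrt(-114910)) = -1/(9 + 22*(I*sqrt(114910))) = -1/(9 + 22*I*sqrt(114910))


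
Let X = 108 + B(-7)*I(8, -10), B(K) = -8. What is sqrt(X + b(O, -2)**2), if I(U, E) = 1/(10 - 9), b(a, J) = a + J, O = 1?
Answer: sqrt(101) ≈ 10.050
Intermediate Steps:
b(a, J) = J + a
I(U, E) = 1 (I(U, E) = 1/1 = 1)
X = 100 (X = 108 - 8*1 = 108 - 8 = 100)
sqrt(X + b(O, -2)**2) = sqrt(100 + (-2 + 1)**2) = sqrt(100 + (-1)**2) = sqrt(100 + 1) = sqrt(101)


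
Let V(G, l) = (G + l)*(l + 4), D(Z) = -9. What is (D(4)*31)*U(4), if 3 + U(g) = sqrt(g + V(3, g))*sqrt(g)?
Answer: 837 - 1116*sqrt(15) ≈ -3485.3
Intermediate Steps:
V(G, l) = (4 + l)*(G + l) (V(G, l) = (G + l)*(4 + l) = (4 + l)*(G + l))
U(g) = -3 + sqrt(g)*sqrt(12 + g**2 + 8*g) (U(g) = -3 + sqrt(g + (g**2 + 4*3 + 4*g + 3*g))*sqrt(g) = -3 + sqrt(g + (g**2 + 12 + 4*g + 3*g))*sqrt(g) = -3 + sqrt(g + (12 + g**2 + 7*g))*sqrt(g) = -3 + sqrt(12 + g**2 + 8*g)*sqrt(g) = -3 + sqrt(g)*sqrt(12 + g**2 + 8*g))
(D(4)*31)*U(4) = (-9*31)*(-3 + sqrt(4)*sqrt(12 + 4**2 + 8*4)) = -279*(-3 + 2*sqrt(12 + 16 + 32)) = -279*(-3 + 2*sqrt(60)) = -279*(-3 + 2*(2*sqrt(15))) = -279*(-3 + 4*sqrt(15)) = 837 - 1116*sqrt(15)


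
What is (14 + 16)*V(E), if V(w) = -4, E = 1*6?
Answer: -120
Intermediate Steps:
E = 6
(14 + 16)*V(E) = (14 + 16)*(-4) = 30*(-4) = -120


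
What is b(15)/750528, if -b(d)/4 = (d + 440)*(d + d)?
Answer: -2275/31272 ≈ -0.072749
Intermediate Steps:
b(d) = -8*d*(440 + d) (b(d) = -4*(d + 440)*(d + d) = -4*(440 + d)*2*d = -8*d*(440 + d))
b(15)/750528 = -8*15*(440 + 15)/750528 = -8*15*455*(1/750528) = -54600*1/750528 = -2275/31272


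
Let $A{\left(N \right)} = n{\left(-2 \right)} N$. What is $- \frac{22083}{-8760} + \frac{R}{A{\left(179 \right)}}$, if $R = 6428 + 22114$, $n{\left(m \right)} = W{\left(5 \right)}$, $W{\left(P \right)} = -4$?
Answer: $- \frac{19518041}{522680} \approx -37.342$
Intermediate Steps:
$n{\left(m \right)} = -4$
$R = 28542$
$A{\left(N \right)} = - 4 N$
$- \frac{22083}{-8760} + \frac{R}{A{\left(179 \right)}} = - \frac{22083}{-8760} + \frac{28542}{\left(-4\right) 179} = \left(-22083\right) \left(- \frac{1}{8760}\right) + \frac{28542}{-716} = \frac{7361}{2920} + 28542 \left(- \frac{1}{716}\right) = \frac{7361}{2920} - \frac{14271}{358} = - \frac{19518041}{522680}$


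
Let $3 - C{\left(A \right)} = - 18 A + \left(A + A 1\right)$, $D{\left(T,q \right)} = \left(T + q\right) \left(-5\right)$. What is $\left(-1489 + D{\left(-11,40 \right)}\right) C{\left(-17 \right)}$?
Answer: $439546$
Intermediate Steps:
$D{\left(T,q \right)} = - 5 T - 5 q$
$C{\left(A \right)} = 3 + 16 A$ ($C{\left(A \right)} = 3 - \left(- 18 A + \left(A + A 1\right)\right) = 3 - \left(- 18 A + \left(A + A\right)\right) = 3 - \left(- 18 A + 2 A\right) = 3 - - 16 A = 3 + 16 A$)
$\left(-1489 + D{\left(-11,40 \right)}\right) C{\left(-17 \right)} = \left(-1489 - 145\right) \left(3 + 16 \left(-17\right)\right) = \left(-1489 + \left(55 - 200\right)\right) \left(3 - 272\right) = \left(-1489 - 145\right) \left(-269\right) = \left(-1634\right) \left(-269\right) = 439546$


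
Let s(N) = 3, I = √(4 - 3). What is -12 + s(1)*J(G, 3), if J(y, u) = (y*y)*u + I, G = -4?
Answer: 135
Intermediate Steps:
I = 1 (I = √1 = 1)
J(y, u) = 1 + u*y² (J(y, u) = (y*y)*u + 1 = y²*u + 1 = u*y² + 1 = 1 + u*y²)
-12 + s(1)*J(G, 3) = -12 + 3*(1 + 3*(-4)²) = -12 + 3*(1 + 3*16) = -12 + 3*(1 + 48) = -12 + 3*49 = -12 + 147 = 135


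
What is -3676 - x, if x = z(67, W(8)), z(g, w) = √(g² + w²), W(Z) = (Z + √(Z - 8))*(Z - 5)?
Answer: -3676 - √5065 ≈ -3747.2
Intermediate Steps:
W(Z) = (-5 + Z)*(Z + √(-8 + Z)) (W(Z) = (Z + √(-8 + Z))*(-5 + Z) = (-5 + Z)*(Z + √(-8 + Z)))
x = √5065 (x = √(67² + (8² - 5*8 - 5*√(-8 + 8) + 8*√(-8 + 8))²) = √(4489 + (64 - 40 - 5*√0 + 8*√0)²) = √(4489 + (64 - 40 - 5*0 + 8*0)²) = √(4489 + (64 - 40 + 0 + 0)²) = √(4489 + 24²) = √(4489 + 576) = √5065 ≈ 71.169)
-3676 - x = -3676 - √5065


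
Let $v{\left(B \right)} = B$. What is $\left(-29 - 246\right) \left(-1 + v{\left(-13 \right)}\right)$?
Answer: $3850$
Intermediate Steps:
$\left(-29 - 246\right) \left(-1 + v{\left(-13 \right)}\right) = \left(-29 - 246\right) \left(-1 - 13\right) = \left(-29 - 246\right) \left(-14\right) = \left(-275\right) \left(-14\right) = 3850$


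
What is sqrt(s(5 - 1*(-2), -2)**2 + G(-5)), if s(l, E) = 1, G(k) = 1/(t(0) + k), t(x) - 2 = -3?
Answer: sqrt(30)/6 ≈ 0.91287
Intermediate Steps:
t(x) = -1 (t(x) = 2 - 3 = -1)
G(k) = 1/(-1 + k)
sqrt(s(5 - 1*(-2), -2)**2 + G(-5)) = sqrt(1**2 + 1/(-1 - 5)) = sqrt(1 + 1/(-6)) = sqrt(1 - 1/6) = sqrt(5/6) = sqrt(30)/6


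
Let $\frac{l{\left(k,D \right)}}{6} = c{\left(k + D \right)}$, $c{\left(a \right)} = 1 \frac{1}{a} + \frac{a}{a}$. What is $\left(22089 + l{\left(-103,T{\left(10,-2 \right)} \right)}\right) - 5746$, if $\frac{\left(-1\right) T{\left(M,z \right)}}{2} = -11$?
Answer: $\frac{441421}{27} \approx 16349.0$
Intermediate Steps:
$T{\left(M,z \right)} = 22$ ($T{\left(M,z \right)} = \left(-2\right) \left(-11\right) = 22$)
$c{\left(a \right)} = 1 + \frac{1}{a}$ ($c{\left(a \right)} = \frac{1}{a} + 1 = 1 + \frac{1}{a}$)
$l{\left(k,D \right)} = \frac{6 \left(1 + D + k\right)}{D + k}$ ($l{\left(k,D \right)} = 6 \frac{1 + \left(k + D\right)}{k + D} = 6 \frac{1 + \left(D + k\right)}{D + k} = 6 \frac{1 + D + k}{D + k} = \frac{6 \left(1 + D + k\right)}{D + k}$)
$\left(22089 + l{\left(-103,T{\left(10,-2 \right)} \right)}\right) - 5746 = \left(22089 + \frac{6 \left(1 + 22 - 103\right)}{22 - 103}\right) - 5746 = \left(22089 + 6 \frac{1}{-81} \left(-80\right)\right) - 5746 = \left(22089 + 6 \left(- \frac{1}{81}\right) \left(-80\right)\right) - 5746 = \left(22089 + \frac{160}{27}\right) - 5746 = \frac{596563}{27} - 5746 = \frac{441421}{27}$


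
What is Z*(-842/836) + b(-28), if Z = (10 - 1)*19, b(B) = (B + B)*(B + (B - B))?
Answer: 30707/22 ≈ 1395.8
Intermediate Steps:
b(B) = 2*B² (b(B) = (2*B)*(B + 0) = (2*B)*B = 2*B²)
Z = 171 (Z = 9*19 = 171)
Z*(-842/836) + b(-28) = 171*(-842/836) + 2*(-28)² = 171*(-842*1/836) + 2*784 = 171*(-421/418) + 1568 = -3789/22 + 1568 = 30707/22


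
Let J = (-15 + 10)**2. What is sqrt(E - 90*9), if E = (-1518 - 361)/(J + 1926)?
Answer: I*sqrt(3086850739)/1951 ≈ 28.477*I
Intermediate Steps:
J = 25 (J = (-5)**2 = 25)
E = -1879/1951 (E = (-1518 - 361)/(25 + 1926) = -1879/1951 ≈ -0.96310)
sqrt(E - 90*9) = sqrt(-1879/1951 - 90*9) = sqrt(-1879/1951 - 810) = sqrt(-1582189/1951) = I*sqrt(3086850739)/1951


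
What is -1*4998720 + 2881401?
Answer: -2117319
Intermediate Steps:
-1*4998720 + 2881401 = -4998720 + 2881401 = -2117319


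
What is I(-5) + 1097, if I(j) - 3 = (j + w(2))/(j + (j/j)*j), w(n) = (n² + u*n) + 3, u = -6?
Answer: 1101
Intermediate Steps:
w(n) = 3 + n² - 6*n (w(n) = (n² - 6*n) + 3 = 3 + n² - 6*n)
I(j) = 3 + (-5 + j)/(2*j) (I(j) = 3 + (j + (3 + 2² - 6*2))/(j + (j/j)*j) = 3 + (j + (3 + 4 - 12))/(j + 1*j) = 3 + (j - 5)/(j + j) = 3 + (-5 + j)/((2*j)) = 3 + (-5 + j)*(1/(2*j)) = 3 + (-5 + j)/(2*j))
I(-5) + 1097 = (½)*(-5 + 7*(-5))/(-5) + 1097 = (½)*(-⅕)*(-5 - 35) + 1097 = (½)*(-⅕)*(-40) + 1097 = 4 + 1097 = 1101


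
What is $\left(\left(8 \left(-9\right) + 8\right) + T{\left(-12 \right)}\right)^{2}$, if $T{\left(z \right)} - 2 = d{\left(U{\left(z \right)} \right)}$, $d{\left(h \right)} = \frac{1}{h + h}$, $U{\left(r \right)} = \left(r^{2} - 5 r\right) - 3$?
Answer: $\frac{621155929}{161604} \approx 3843.7$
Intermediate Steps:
$U{\left(r \right)} = -3 + r^{2} - 5 r$
$d{\left(h \right)} = \frac{1}{2 h}$
$T{\left(z \right)} = 2 + \frac{1}{2 \left(-3 + z^{2} - 5 z\right)}$
$\left(\left(8 \left(-9\right) + 8\right) + T{\left(-12 \right)}\right)^{2} = \left(\left(8 \left(-9\right) + 8\right) + \frac{11 - 4 \left(-12\right)^{2} + 20 \left(-12\right)}{2 \left(3 - \left(-12\right)^{2} + 5 \left(-12\right)\right)}\right)^{2} = \left(\left(-72 + 8\right) + \frac{11 - 576 - 240}{2 \left(3 - 144 - 60\right)}\right)^{2} = \left(-64 + \frac{11 - 576 - 240}{2 \left(3 - 144 - 60\right)}\right)^{2} = \left(-64 + \frac{1}{2} \frac{1}{-201} \left(-805\right)\right)^{2} = \left(-64 + \frac{1}{2} \left(- \frac{1}{201}\right) \left(-805\right)\right)^{2} = \left(-64 + \frac{805}{402}\right)^{2} = \left(- \frac{24923}{402}\right)^{2} = \frac{621155929}{161604}$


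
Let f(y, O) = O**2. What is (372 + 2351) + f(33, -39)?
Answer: 4244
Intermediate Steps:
(372 + 2351) + f(33, -39) = (372 + 2351) + (-39)**2 = 2723 + 1521 = 4244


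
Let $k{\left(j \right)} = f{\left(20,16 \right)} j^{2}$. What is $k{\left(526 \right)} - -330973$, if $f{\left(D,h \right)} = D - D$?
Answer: $330973$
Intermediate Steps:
$f{\left(D,h \right)} = 0$
$k{\left(j \right)} = 0$ ($k{\left(j \right)} = 0 j^{2} = 0$)
$k{\left(526 \right)} - -330973 = 0 - -330973 = 0 + 330973 = 330973$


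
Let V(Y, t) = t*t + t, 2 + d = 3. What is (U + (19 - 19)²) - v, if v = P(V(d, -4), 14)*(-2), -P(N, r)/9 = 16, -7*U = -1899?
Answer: -117/7 ≈ -16.714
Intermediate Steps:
d = 1 (d = -2 + 3 = 1)
V(Y, t) = t + t² (V(Y, t) = t² + t = t + t²)
U = 1899/7 (U = -⅐*(-1899) = 1899/7 ≈ 271.29)
P(N, r) = -144 (P(N, r) = -9*16 = -144)
v = 288 (v = -144*(-2) = 288)
(U + (19 - 19)²) - v = (1899/7 + (19 - 19)²) - 1*288 = (1899/7 + 0²) - 288 = (1899/7 + 0) - 288 = 1899/7 - 288 = -117/7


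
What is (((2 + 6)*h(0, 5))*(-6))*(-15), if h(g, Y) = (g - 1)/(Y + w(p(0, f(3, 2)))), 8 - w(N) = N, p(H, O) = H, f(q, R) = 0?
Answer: -720/13 ≈ -55.385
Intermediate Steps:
w(N) = 8 - N
h(g, Y) = (-1 + g)/(8 + Y) (h(g, Y) = (g - 1)/(Y + (8 - 1*0)) = (-1 + g)/(Y + (8 + 0)) = (-1 + g)/(Y + 8) = (-1 + g)/(8 + Y))
(((2 + 6)*h(0, 5))*(-6))*(-15) = (((2 + 6)*((-1 + 0)/(8 + 5)))*(-6))*(-15) = ((8*(-1/13))*(-6))*(-15) = -8/13*(-6)*(-15) = (48/13)*(-15) = -720/13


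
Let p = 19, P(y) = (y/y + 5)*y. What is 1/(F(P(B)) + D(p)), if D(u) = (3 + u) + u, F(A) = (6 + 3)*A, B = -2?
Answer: -1/67 ≈ -0.014925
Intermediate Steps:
P(y) = 6*y (P(y) = (1 + 5)*y = 6*y)
F(A) = 9*A
D(u) = 3 + 2*u
1/(F(P(B)) + D(p)) = 1/(9*(6*(-2)) + (3 + 2*19)) = 1/(9*(-12) + (3 + 38)) = 1/(-108 + 41) = 1/(-67) = -1/67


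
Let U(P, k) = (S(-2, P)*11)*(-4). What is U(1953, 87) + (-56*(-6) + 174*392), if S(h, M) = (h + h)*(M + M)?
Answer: 756000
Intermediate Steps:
S(h, M) = 4*M*h (S(h, M) = (2*h)*(2*M) = 4*M*h)
U(P, k) = 352*P (U(P, k) = ((4*P*(-2))*11)*(-4) = (-8*P*11)*(-4) = -88*P*(-4) = 352*P)
U(1953, 87) + (-56*(-6) + 174*392) = 352*1953 + (-56*(-6) + 174*392) = 687456 + (336 + 68208) = 687456 + 68544 = 756000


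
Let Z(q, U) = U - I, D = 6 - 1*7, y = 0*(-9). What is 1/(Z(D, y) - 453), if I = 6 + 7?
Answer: -1/466 ≈ -0.0021459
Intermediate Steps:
y = 0
I = 13
D = -1 (D = 6 - 7 = -1)
Z(q, U) = -13 + U (Z(q, U) = U - 1*13 = U - 13 = -13 + U)
1/(Z(D, y) - 453) = 1/((-13 + 0) - 453) = 1/(-13 - 453) = 1/(-466) = -1/466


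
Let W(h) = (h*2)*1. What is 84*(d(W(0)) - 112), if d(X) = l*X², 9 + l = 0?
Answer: -9408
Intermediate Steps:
l = -9 (l = -9 + 0 = -9)
W(h) = 2*h (W(h) = (2*h)*1 = 2*h)
d(X) = -9*X²
84*(d(W(0)) - 112) = 84*(-9*(2*0)² - 112) = 84*(-9*0² - 112) = 84*(-9*0 - 112) = 84*(0 - 112) = 84*(-112) = -9408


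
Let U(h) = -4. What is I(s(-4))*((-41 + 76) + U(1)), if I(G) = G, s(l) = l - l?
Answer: 0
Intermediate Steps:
s(l) = 0
I(s(-4))*((-41 + 76) + U(1)) = 0*((-41 + 76) - 4) = 0*(35 - 4) = 0*31 = 0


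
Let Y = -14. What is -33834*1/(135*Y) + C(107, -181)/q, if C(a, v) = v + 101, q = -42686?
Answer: 17195111/960435 ≈ 17.903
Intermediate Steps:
C(a, v) = 101 + v
-33834*1/(135*Y) + C(107, -181)/q = -33834/((27*5)*(-14)) + (101 - 181)/(-42686) = -33834/(135*(-14)) - 80*(-1/42686) = -33834/(-1890) + 40/21343 = -33834*(-1/1890) + 40/21343 = 5639/315 + 40/21343 = 17195111/960435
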